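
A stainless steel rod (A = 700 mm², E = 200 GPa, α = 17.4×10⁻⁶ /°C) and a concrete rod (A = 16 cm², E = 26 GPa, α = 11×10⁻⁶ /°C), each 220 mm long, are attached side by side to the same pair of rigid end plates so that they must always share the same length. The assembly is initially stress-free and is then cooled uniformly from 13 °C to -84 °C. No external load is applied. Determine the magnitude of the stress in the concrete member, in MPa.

σ ≈ 12.4 MPa (compressive)

The stainless steel has the larger α, so on cooling it would change length more than the concrete if both were free. The rigid plates force a common final length, so the stainless steel is put into tension and the concrete into compression, with equal and opposite forces P (no external load).
Compatibility of the two members (thermal + elastic change equal): (α₁ − α₂)ΔT = P·[1/(A₁E₁) + 1/(A₂E₂)].
|α₁ − α₂|·ΔT = 6.4×10⁻⁶ × 97 = 0.0006208.
1/(A₁E₁) + 1/(A₂E₂) = 1/(700×200×10³) + 1/(1600×26×10³) = 3.118×10⁻⁸ N⁻¹.
So P = 0.0006208 / 3.118×10⁻⁸ = 19.91 kN.
σ_{concrete} = P/A₂ = 19910/1600 = 12.44 MPa, compressive.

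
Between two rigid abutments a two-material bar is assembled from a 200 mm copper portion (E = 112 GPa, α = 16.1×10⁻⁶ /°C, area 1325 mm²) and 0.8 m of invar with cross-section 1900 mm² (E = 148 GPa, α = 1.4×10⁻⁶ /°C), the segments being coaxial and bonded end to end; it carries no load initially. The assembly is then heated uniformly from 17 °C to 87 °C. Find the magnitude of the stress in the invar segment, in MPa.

Free thermal expansion of the whole bar: Σ αᵢΔT Lᵢ = 16.1×10⁻⁶×70×200 + 1.4×10⁻⁶×70×800 = 0.3038 mm.
The walls prevent any net length change, so an axial force P (same in every segment) develops. Compatibility: P · Σ Lᵢ/(AᵢEᵢ) = δ_free.
The series flexibility is Σ Lᵢ/(AᵢEᵢ) = 200/(1325×112×10³) + 800/(1900×148×10³) = 4.193×10⁻⁶ mm/N.
Hence P = δ_free / Σ(L/AE) = 0.3038/4.193×10⁻⁶ = 72.46 kN (compressive).
σ_{invar} = P / A = 72460 / 1900 = 38.14 MPa.

σ ≈ 38.1 MPa (compressive)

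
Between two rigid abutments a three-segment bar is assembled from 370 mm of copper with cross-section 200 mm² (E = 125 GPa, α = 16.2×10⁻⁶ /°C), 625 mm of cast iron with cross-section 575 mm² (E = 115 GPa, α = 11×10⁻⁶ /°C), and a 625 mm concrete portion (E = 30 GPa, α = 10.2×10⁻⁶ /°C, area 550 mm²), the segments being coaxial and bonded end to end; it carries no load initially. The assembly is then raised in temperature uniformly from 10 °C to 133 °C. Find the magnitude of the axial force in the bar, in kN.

Free thermal expansion of the whole bar: Σ αᵢΔT Lᵢ = 16.2×10⁻⁶×123×370 + 11×10⁻⁶×123×625 + 10.2×10⁻⁶×123×625 = 2.367 mm.
The walls prevent any net length change, so an axial force P (same in every segment) develops. Compatibility: P · Σ Lᵢ/(AᵢEᵢ) = δ_free.
Σ Lᵢ/(AᵢEᵢ) = 370/(200×125×10³) + 625/(575×115×10³) + 625/(550×30×10³) = 6.213×10⁻⁵ mm/N.
P = 2.367 / 6.213×10⁻⁵ = 38100 N = 38.1 kN, compressive.

P ≈ 38.1 kN (compressive)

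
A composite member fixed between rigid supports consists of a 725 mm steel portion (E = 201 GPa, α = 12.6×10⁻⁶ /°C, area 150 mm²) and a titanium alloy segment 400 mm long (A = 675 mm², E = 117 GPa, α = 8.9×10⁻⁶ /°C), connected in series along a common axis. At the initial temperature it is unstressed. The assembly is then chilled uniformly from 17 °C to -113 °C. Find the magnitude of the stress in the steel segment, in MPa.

σ ≈ 378 MPa (tensile)

With the walls removed the bar would change length by δ_free = Σ αᵢΔT Lᵢ = 12.6×10⁻⁶×130×725 + 8.9×10⁻⁶×130×400 = 1.65 mm.
The rigid supports impose zero overall length change; the single axial force P common to all segments must satisfy P Σ Lᵢ/(AᵢEᵢ) = δ_free.
The series flexibility is Σ Lᵢ/(AᵢEᵢ) = 725/(150×201×10³) + 400/(675×117×10³) = 2.911×10⁻⁵ mm/N.
Hence P = δ_free / Σ(L/AE) = 1.65/2.911×10⁻⁵ = 56.69 kN (tensile).
σ_{steel} = P / A = 56690 / 150 = 377.9 MPa.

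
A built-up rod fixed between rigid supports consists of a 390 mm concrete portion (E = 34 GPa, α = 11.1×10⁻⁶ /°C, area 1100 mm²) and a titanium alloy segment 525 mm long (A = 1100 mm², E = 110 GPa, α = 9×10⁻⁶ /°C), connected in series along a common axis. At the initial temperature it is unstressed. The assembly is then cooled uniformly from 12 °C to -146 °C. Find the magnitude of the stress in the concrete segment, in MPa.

σ ≈ 88.1 MPa (tensile)

With the walls removed the bar would change length by δ_free = Σ αᵢΔT Lᵢ = 11.1×10⁻⁶×158×390 + 9×10⁻⁶×158×525 = 1.431 mm.
Since the ends are fixed, an axial force P builds up, equal in every segment, with P · Σ Lᵢ/(AᵢEᵢ) = δ_free.
Σ Lᵢ/(AᵢEᵢ) = 390/(1100×34×10³) + 525/(1100×110×10³) = 1.477×10⁻⁵ mm/N.
Hence P = δ_free / Σ(L/AE) = 1.431/1.477×10⁻⁵ = 96.88 kN (tensile).
σ_{concrete} = P / A = 96880 / 1100 = 88.07 MPa.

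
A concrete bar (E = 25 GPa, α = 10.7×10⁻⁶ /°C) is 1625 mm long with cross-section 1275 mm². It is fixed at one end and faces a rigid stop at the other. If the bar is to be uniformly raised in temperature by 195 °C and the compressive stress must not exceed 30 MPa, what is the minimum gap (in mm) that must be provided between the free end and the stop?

Free expansion if unrestrained: δ_free = αΔT L = 10.7×10⁻⁶ × 195 × 1625 = 3.391 mm.
At the allowable stress the elastic shortening the wall may impose is σL/E = 30 × 1625 / (25×10³) = 1.95 mm.
So the gap has to take up the difference, g_min = δ_free − σL/E = 3.391 − 1.95 = 1.441 mm.

g ≈ 1.44 mm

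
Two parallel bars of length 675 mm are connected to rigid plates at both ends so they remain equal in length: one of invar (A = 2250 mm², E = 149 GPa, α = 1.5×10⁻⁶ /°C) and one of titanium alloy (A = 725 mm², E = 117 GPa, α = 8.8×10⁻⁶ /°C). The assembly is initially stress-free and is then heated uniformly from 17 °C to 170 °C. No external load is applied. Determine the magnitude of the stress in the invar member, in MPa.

σ ≈ 33.6 MPa (tensile)

The titanium alloy has the larger α, so on heating it would change length more than the invar if both were free. The rigid plates force a common final length, so the titanium alloy is put into compression and the invar into tension, with equal and opposite forces P (no external load).
Compatibility of the two members (thermal + elastic change equal): (α₁ − α₂)ΔT = P·[1/(A₁E₁) + 1/(A₂E₂)].
|α₁ − α₂|·ΔT = 7.3×10⁻⁶ × 153 = 0.001117.
1/(A₁E₁) + 1/(A₂E₂) = 1/(2250×149×10³) + 1/(725×117×10³) = 1.477×10⁻⁸ N⁻¹.
P = 0.001117 / 1.477×10⁻⁸ = 75610 N = 75.61 kN.
σ_{invar} = P/A₁ = 75610/2250 = 33.6 MPa, tensile.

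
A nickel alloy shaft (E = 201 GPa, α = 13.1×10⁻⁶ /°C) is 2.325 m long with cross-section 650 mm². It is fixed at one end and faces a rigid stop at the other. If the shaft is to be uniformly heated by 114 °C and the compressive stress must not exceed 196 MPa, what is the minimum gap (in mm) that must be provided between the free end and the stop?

With no wall the shaft would lengthen by αΔT L = 13.1×10⁻⁶ × 114 × 2325 = 3.472 mm.
At the allowable stress the elastic shortening the wall may impose is σL/E = 196 × 2325 / (201×10³) = 2.267 mm.
So the gap has to take up the difference, g_min = δ_free − σL/E = 3.472 − 2.267 = 1.205 mm.

g ≈ 1.2 mm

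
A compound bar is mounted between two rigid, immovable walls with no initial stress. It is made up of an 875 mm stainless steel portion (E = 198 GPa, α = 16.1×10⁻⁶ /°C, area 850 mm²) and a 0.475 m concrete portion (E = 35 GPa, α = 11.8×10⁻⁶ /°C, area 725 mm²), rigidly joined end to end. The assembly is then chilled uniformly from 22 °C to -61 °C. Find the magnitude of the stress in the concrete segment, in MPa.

σ ≈ 94.3 MPa (tensile)

Free thermal contraction of the whole bar: Σ αᵢΔT Lᵢ = 16.1×10⁻⁶×83×875 + 11.8×10⁻⁶×83×475 = 1.634 mm.
The rigid supports impose zero overall length change; the single axial force P common to all segments must satisfy P Σ Lᵢ/(AᵢEᵢ) = δ_free.
Σ Lᵢ/(AᵢEᵢ) = 875/(850×198×10³) + 475/(725×35×10³) = 2.392×10⁻⁵ mm/N.
P = 1.634 / 2.392×10⁻⁵ = 68340 N = 68.34 kN, tensile.
σ_{concrete} = P / A = 68340 / 725 = 94.26 MPa.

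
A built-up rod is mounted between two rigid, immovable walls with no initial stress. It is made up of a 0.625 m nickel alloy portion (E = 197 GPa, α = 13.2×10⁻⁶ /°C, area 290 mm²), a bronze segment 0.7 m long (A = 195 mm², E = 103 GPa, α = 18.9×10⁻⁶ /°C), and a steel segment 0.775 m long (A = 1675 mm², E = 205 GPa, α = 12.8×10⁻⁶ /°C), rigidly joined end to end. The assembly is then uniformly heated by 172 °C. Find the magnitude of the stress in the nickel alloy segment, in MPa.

σ ≈ 388 MPa (compressive)

With the walls removed the bar would change length by δ_free = Σ αᵢΔT Lᵢ = 13.2×10⁻⁶×172×625 + 18.9×10⁻⁶×172×700 + 12.8×10⁻⁶×172×775 = 5.401 mm.
The rigid supports impose zero overall length change; the single axial force P common to all segments must satisfy P Σ Lᵢ/(AᵢEᵢ) = δ_free.
The series flexibility is Σ Lᵢ/(AᵢEᵢ) = 625/(290×197×10³) + 700/(195×103×10³) + 775/(1675×205×10³) = 4.805×10⁻⁵ mm/N.
P = 5.401 / 4.805×10⁻⁵ = 112400 N = 112.4 kN, compressive.
σ_{nickel alloy} = P / A = 112400 / 290 = 387.6 MPa.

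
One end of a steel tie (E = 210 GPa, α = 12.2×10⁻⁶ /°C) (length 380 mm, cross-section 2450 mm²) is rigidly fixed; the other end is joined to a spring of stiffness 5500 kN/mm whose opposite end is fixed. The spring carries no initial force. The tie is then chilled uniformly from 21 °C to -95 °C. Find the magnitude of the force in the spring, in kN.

P ≈ 584 kN

Free thermal contraction: δ_free = αΔT L = 12.2×10⁻⁶ × 116 × 380 = 0.5378 mm.
With a force P in the spring, the elastic change of the tie is PL/(AE) and that of the spring is P/k; compatibility requires their sum to equal δ_free.
P [ L/(AE) + 1/k ] = δ_free → P [ 380/(2450×210×10³) + 1/(5500×10³) ] = 0.5378.
P = 0.5378 / 9.204×10⁻⁷ = 584300 N.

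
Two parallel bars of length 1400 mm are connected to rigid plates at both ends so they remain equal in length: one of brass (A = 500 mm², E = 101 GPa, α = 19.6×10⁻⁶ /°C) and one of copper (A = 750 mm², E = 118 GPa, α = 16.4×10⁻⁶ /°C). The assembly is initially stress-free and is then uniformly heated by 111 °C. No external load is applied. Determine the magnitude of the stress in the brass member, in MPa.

Both members must finish at the same length. With the larger α, the brass tends to over-expand; the plates restrain it, putting the brass in compression and the copper in tension. With no external load the two internal forces are equal and opposite, magnitude P.
Compatibility of the two members (thermal + elastic change equal): (α₁ − α₂)ΔT = P·[1/(A₁E₁) + 1/(A₂E₂)].
|α₁ − α₂|·ΔT = 3.2×10⁻⁶ × 111 = 0.0003552.
1/(A₁E₁) + 1/(A₂E₂) = 1/(500×101×10³) + 1/(750×118×10³) = 3.11×10⁻⁸ N⁻¹.
So P = 0.0003552 / 3.11×10⁻⁸ = 11.42 kN.
σ_{brass} = P/A₁ = 11420/500 = 22.84 MPa, compressive.

σ ≈ 22.8 MPa (compressive)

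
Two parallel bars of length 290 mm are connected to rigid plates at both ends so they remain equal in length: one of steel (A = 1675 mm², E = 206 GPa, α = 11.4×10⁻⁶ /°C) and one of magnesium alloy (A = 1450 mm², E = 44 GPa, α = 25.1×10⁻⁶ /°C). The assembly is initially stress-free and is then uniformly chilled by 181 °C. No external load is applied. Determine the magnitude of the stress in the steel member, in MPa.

Both members must finish at the same length. With the larger α, the magnesium alloy tends to over-contract; the plates restrain it, putting the magnesium alloy in tension and the steel in compression. With no external load the two internal forces are equal and opposite, magnitude P.
Setting the final lengths equal and cancelling L: (α₁ − α₂)ΔT = P/(A₁E₁) + P/(A₂E₂).
|α₁ − α₂|·ΔT = 13.7×10⁻⁶ × 181 = 0.00248.
1/(A₁E₁) + 1/(A₂E₂) = 1/(1675×206×10³) + 1/(1450×44×10³) = 1.857×10⁻⁸ N⁻¹.
So P = 0.00248 / 1.857×10⁻⁸ = 133.5 kN.
σ_{steel} = P/A₁ = 133500/1675 = 79.71 MPa, compressive.

σ ≈ 79.7 MPa (compressive)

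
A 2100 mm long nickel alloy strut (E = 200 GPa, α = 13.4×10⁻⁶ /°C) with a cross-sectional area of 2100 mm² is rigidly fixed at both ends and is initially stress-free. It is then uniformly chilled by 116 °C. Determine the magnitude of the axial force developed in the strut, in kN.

Full restraint means ε = 0, so the stress is σ = EαΔT = 200×10³ × 13.4×10⁻⁶ × 116 = 310.9 MPa.
P = AEαΔT = 2100 × 200×10³ × 13.4×10⁻⁶ × 116 = 652.8 kN (tensile).

P ≈ 653 kN (tensile)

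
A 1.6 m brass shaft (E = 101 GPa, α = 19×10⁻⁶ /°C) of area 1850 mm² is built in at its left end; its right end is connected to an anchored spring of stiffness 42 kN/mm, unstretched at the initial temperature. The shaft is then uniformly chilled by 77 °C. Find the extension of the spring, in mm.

δ ≈ 1.72 mm

The unrestrained thermal change is αΔT L = 19×10⁻⁶ × 77 × 1600 = 2.341 mm.
With a force P in the spring, the elastic change of the shaft is PL/(AE) and that of the spring is P/k; compatibility requires their sum to equal δ_free.
P [ L/(AE) + 1/k ] = δ_free → P [ 1600/(1850×101×10³) + 1/(42×10³) ] = 2.341.
P = 2.341 / 3.237×10⁻⁵ = 72310 N.
Spring extension = P/k = 72310/(42×10³) = 1.722 mm.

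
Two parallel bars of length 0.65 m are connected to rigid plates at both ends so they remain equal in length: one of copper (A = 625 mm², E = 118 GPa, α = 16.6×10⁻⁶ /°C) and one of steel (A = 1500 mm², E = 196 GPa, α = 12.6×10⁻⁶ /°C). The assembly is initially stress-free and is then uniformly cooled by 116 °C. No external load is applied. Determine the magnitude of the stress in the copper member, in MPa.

σ ≈ 43.8 MPa (tensile)

Both members must finish at the same length. With the larger α, the copper tends to over-contract; the plates restrain it, putting the copper in tension and the steel in compression. With no external load the two internal forces are equal and opposite, magnitude P.
Setting the final lengths equal and cancelling L: (α₁ − α₂)ΔT = P/(A₁E₁) + P/(A₂E₂).
|α₁ − α₂|·ΔT = 4×10⁻⁶ × 116 = 0.000464.
1/(A₁E₁) + 1/(A₂E₂) = 1/(625×118×10³) + 1/(1500×196×10³) = 1.696×10⁻⁸ N⁻¹.
P = 0.000464 / 1.696×10⁻⁸ = 27360 N = 27.36 kN.
σ_{copper} = P/A₁ = 27360/625 = 43.77 MPa, tensile.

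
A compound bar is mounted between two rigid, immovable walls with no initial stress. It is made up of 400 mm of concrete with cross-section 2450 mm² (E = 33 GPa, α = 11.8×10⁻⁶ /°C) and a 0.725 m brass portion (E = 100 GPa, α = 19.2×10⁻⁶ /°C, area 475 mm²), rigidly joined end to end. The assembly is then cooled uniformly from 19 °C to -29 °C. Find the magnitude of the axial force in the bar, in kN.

P ≈ 44.3 kN (tensile)

With the walls removed the bar would change length by δ_free = Σ αᵢΔT Lᵢ = 11.8×10⁻⁶×48×400 + 19.2×10⁻⁶×48×725 = 0.8947 mm.
The rigid supports impose zero overall length change; the single axial force P common to all segments must satisfy P Σ Lᵢ/(AᵢEᵢ) = δ_free.
Σ Lᵢ/(AᵢEᵢ) = 400/(2450×33×10³) + 725/(475×100×10³) = 2.021×10⁻⁵ mm/N.
So P = 0.8947 / 2.021×10⁻⁵ = 44.27 kN, tensile.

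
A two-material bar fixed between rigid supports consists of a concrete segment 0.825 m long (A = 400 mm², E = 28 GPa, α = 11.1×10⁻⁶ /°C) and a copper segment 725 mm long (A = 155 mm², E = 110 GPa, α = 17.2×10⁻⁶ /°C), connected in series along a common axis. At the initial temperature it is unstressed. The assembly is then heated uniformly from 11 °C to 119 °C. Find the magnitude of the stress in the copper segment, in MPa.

σ ≈ 130 MPa (compressive)

Free thermal expansion of the whole bar: Σ αᵢΔT Lᵢ = 11.1×10⁻⁶×108×825 + 17.2×10⁻⁶×108×725 = 2.336 mm.
The walls prevent any net length change, so an axial force P (same in every segment) develops. Compatibility: P · Σ Lᵢ/(AᵢEᵢ) = δ_free.
The series flexibility is Σ Lᵢ/(AᵢEᵢ) = 825/(400×28×10³) + 725/(155×110×10³) = 0.0001162 mm/N.
P = 2.336 / 0.0001162 = 20100 N = 20.1 kN, compressive.
σ_{copper} = P / A = 20100 / 155 = 129.7 MPa.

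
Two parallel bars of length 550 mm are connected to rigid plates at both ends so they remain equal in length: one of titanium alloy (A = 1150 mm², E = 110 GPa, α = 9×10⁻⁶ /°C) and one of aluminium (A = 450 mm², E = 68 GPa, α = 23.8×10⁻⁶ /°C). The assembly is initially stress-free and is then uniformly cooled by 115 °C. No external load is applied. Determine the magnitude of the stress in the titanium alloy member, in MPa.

Equilibrium of a rigid end plate with no external load gives equal and opposite internal forces ±P in the two members. Since α_{aluminium} > α_{titanium alloy}, cooling drives the aluminium into tension and the titanium alloy into compression.
Equating the net (thermal + elastic) strains gives |α₁ − α₂|·ΔT = P·[1/(A₁E₁) + 1/(A₂E₂)].
|α₁ − α₂|·ΔT = 14.8×10⁻⁶ × 115 = 0.001702.
1/(A₁E₁) + 1/(A₂E₂) = 1/(1150×110×10³) + 1/(450×68×10³) = 4.058×10⁻⁸ N⁻¹.
P = 0.001702 / 4.058×10⁻⁸ = 41940 N = 41.94 kN.
σ_{titanium alloy} = P/A₁ = 41940/1150 = 36.47 MPa, compressive.

σ ≈ 36.5 MPa (compressive)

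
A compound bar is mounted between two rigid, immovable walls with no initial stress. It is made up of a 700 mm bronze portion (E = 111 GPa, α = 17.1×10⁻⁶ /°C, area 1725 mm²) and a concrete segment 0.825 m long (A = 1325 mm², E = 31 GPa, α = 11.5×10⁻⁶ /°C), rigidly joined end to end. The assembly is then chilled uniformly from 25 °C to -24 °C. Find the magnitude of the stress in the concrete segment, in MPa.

σ ≈ 33.4 MPa (tensile)

If the supports were absent, the total length change would be Σ αᵢΔT Lᵢ = 17.1×10⁻⁶×49×700 + 11.5×10⁻⁶×49×825 = 1.051 mm.
The rigid supports impose zero overall length change; the single axial force P common to all segments must satisfy P Σ Lᵢ/(AᵢEᵢ) = δ_free.
The series flexibility is Σ Lᵢ/(AᵢEᵢ) = 700/(1725×111×10³) + 825/(1325×31×10³) = 2.374×10⁻⁵ mm/N.
So P = 1.051 / 2.374×10⁻⁵ = 44.29 kN, tensile.
σ_{concrete} = P / A = 44290 / 1325 = 33.42 MPa.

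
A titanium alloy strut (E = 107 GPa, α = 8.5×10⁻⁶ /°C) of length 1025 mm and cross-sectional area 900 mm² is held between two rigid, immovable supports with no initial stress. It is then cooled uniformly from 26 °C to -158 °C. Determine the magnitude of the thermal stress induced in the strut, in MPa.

σ ≈ 167 MPa (tensile)

With length fixed, the mechanical strain must cancel the thermal strain αΔT = 8.5×10⁻⁶ × 184 = 1564×10⁻⁶.
The stress required to suppress this strain is σ = Eε = 107×10³ × 1564×10⁻⁶ = 167.3 MPa, tensile since the strut is trying to contract.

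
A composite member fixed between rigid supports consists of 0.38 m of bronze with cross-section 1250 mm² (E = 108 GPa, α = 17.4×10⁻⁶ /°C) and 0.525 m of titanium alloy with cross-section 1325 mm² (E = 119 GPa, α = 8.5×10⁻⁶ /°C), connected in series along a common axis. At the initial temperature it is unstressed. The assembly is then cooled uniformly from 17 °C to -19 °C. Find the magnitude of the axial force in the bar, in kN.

Free thermal contraction of the whole bar: Σ αᵢΔT Lᵢ = 17.4×10⁻⁶×36×380 + 8.5×10⁻⁶×36×525 = 0.3987 mm.
Since the ends are fixed, an axial force P builds up, equal in every segment, with P · Σ Lᵢ/(AᵢEᵢ) = δ_free.
The series flexibility is Σ Lᵢ/(AᵢEᵢ) = 380/(1250×108×10³) + 525/(1325×119×10³) = 6.144×10⁻⁶ mm/N.
Hence P = δ_free / Σ(L/AE) = 0.3987/6.144×10⁻⁶ = 64.88 kN (tensile).

P ≈ 64.9 kN (tensile)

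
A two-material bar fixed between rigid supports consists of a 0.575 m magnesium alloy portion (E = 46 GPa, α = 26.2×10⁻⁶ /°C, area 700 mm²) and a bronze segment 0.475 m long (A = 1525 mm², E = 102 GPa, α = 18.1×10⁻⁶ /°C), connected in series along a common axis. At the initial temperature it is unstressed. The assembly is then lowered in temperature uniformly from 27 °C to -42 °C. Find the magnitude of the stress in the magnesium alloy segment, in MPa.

If the supports were absent, the total length change would be Σ αᵢΔT Lᵢ = 26.2×10⁻⁶×69×575 + 18.1×10⁻⁶×69×475 = 1.633 mm.
The walls prevent any net length change, so an axial force P (same in every segment) develops. Compatibility: P · Σ Lᵢ/(AᵢEᵢ) = δ_free.
The series flexibility is Σ Lᵢ/(AᵢEᵢ) = 575/(700×46×10³) + 475/(1525×102×10³) = 2.091×10⁻⁵ mm/N.
So P = 1.633 / 2.091×10⁻⁵ = 78.08 kN, tensile.
σ_{magnesium alloy} = P / A = 78080 / 700 = 111.5 MPa.

σ ≈ 112 MPa (tensile)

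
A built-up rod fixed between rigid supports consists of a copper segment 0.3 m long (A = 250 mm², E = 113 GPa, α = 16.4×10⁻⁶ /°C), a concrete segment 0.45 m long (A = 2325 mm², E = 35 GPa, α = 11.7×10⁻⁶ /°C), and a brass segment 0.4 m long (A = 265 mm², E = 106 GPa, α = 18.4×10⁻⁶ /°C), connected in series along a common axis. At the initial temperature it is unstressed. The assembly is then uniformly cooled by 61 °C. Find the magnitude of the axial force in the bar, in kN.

P ≈ 35.2 kN (tensile)

If the supports were absent, the total length change would be Σ αᵢΔT Lᵢ = 16.4×10⁻⁶×61×300 + 11.7×10⁻⁶×61×450 + 18.4×10⁻⁶×61×400 = 1.07 mm.
The rigid supports impose zero overall length change; the single axial force P common to all segments must satisfy P Σ Lᵢ/(AᵢEᵢ) = δ_free.
The series flexibility is Σ Lᵢ/(AᵢEᵢ) = 300/(250×113×10³) + 450/(2325×35×10³) + 400/(265×106×10³) = 3.039×10⁻⁵ mm/N.
Hence P = δ_free / Σ(L/AE) = 1.07/3.039×10⁻⁵ = 35.22 kN (tensile).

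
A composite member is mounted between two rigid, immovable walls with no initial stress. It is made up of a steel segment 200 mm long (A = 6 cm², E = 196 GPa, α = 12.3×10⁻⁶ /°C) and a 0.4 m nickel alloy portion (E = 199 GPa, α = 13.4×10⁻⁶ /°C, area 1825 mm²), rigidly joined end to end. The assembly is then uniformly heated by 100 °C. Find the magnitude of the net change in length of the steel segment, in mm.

|ΔL| ≈ 0.229 mm

If the supports were absent, the total length change would be Σ αᵢΔT Lᵢ = 12.3×10⁻⁶×100×200 + 13.4×10⁻⁶×100×400 = 0.782 mm.
The walls prevent any net length change, so an axial force P (same in every segment) develops. Compatibility: P · Σ Lᵢ/(AᵢEᵢ) = δ_free.
The series flexibility is Σ Lᵢ/(AᵢEᵢ) = 200/(600×196×10³) + 400/(1825×199×10³) = 2.802×10⁻⁶ mm/N.
P = 0.782 / 2.802×10⁻⁶ = 279100 N = 279.1 kN, compressive.
For the steel segment, free thermal change = 12.3×10⁻⁶×100×200 = 0.246 mm and elastic change from P = 279100×200/(600×196×10³) = 0.4746 mm; these oppose, so the net change is 0.229 mm (segment shortens).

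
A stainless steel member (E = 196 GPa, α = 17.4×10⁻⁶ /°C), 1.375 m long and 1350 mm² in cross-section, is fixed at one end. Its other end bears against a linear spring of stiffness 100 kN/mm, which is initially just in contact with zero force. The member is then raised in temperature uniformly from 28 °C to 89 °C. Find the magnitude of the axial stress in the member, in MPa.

The unrestrained thermal change is αΔT L = 17.4×10⁻⁶ × 61 × 1375 = 1.459 mm.
With a force P in the spring, the elastic change of the member is PL/(AE) and that of the spring is P/k; compatibility requires their sum to equal δ_free.
P [ L/(AE) + 1/k ] = δ_free → P [ 1375/(1350×196×10³) + 1/(100×10³) ] = 1.459.
P = 1.459 / 1.52×10⁻⁵ = 96040 N.
σ = P/A = 96040/1350 = 71.14 MPa.

σ ≈ 71.1 MPa (compressive)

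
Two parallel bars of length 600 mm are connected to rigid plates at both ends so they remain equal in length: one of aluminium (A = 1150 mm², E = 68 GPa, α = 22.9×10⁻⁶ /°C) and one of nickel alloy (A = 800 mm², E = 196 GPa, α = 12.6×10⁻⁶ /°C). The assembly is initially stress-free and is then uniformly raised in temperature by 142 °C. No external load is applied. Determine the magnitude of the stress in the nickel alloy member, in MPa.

σ ≈ 95.4 MPa (tensile)

The aluminium has the larger α, so on heating it would change length more than the nickel alloy if both were free. The rigid plates force a common final length, so the aluminium is put into compression and the nickel alloy into tension, with equal and opposite forces P (no external load).
Setting the final lengths equal and cancelling L: (α₁ − α₂)ΔT = P/(A₁E₁) + P/(A₂E₂).
|α₁ − α₂|·ΔT = 10.3×10⁻⁶ × 142 = 0.001463.
1/(A₁E₁) + 1/(A₂E₂) = 1/(1150×68×10³) + 1/(800×196×10³) = 1.917×10⁻⁸ N⁻¹.
So P = 0.001463 / 1.917×10⁻⁸ = 76.32 kN.
σ_{nickel alloy} = P/A₂ = 76320/800 = 95.39 MPa, tensile.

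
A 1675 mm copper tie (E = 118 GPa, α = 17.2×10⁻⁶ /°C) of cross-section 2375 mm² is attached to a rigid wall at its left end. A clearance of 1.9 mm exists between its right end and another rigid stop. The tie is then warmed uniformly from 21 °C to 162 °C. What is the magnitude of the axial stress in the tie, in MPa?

σ ≈ 152 MPa (compressive)

Free thermal elongation = αΔT L = 17.2×10⁻⁶ × 141 × 1675 = 4.062 mm.
This exceeds the 1.9 mm gap, so the wall pushes back. The portion of expansion that must be recovered elastically is δ_free − gap = 4.062 − 1.9 = 2.162 mm.
So σ = E(δ_free − g)/L = 118×10³ × 2.162/1675 = 152.3 MPa.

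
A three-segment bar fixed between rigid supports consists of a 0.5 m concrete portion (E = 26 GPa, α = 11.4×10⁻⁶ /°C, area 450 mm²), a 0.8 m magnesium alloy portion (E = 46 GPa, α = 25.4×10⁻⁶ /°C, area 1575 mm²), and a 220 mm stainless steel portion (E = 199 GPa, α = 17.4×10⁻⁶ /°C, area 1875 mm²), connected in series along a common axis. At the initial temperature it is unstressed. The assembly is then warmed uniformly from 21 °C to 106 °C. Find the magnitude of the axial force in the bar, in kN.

If the supports were absent, the total length change would be Σ αᵢΔT Lᵢ = 11.4×10⁻⁶×85×500 + 25.4×10⁻⁶×85×800 + 17.4×10⁻⁶×85×220 = 2.537 mm.
The rigid supports impose zero overall length change; the single axial force P common to all segments must satisfy P Σ Lᵢ/(AᵢEᵢ) = δ_free.
Σ Lᵢ/(AᵢEᵢ) = 500/(450×26×10³) + 800/(1575×46×10³) + 220/(1875×199×10³) = 5.437×10⁻⁵ mm/N.
Hence P = δ_free / Σ(L/AE) = 2.537/5.437×10⁻⁵ = 46.67 kN (compressive).

P ≈ 46.7 kN (compressive)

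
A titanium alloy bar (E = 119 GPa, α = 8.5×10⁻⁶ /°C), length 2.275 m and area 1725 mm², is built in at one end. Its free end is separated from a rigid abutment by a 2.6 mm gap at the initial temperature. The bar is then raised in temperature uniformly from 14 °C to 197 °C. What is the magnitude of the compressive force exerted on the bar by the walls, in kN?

P ≈ 84.7 kN

Unrestrained expansion: δ_free = αΔT L = 8.5×10⁻⁶ × 183 × 2275 = 3.539 mm.
This exceeds the 2.6 mm gap, so the wall pushes back. The portion of expansion that must be recovered elastically is δ_free − gap = 3.539 − 2.6 = 0.9388 mm.
Compatibility: PL/(AE) = 0.9388 mm, so σ = P/A = E × (0.9388/2275) = 49.1 MPa.
P = σA = 49.1 × 1725 = 84.71 kN.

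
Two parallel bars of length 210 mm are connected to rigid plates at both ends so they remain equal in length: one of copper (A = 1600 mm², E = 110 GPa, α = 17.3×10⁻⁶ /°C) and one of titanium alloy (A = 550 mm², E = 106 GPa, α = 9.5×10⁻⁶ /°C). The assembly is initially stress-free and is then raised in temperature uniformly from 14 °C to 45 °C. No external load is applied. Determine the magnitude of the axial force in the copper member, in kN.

P ≈ 10.6 kN (compressive in the copper)

Both members must finish at the same length. With the larger α, the copper tends to over-expand; the plates restrain it, putting the copper in compression and the titanium alloy in tension. With no external load the two internal forces are equal and opposite, magnitude P.
Setting the final lengths equal and cancelling L: (α₁ − α₂)ΔT = P/(A₁E₁) + P/(A₂E₂).
|α₁ − α₂|·ΔT = 7.8×10⁻⁶ × 31 = 0.0002418.
1/(A₁E₁) + 1/(A₂E₂) = 1/(1600×110×10³) + 1/(550×106×10³) = 2.283×10⁻⁸ N⁻¹.
P = 0.0002418 / 2.283×10⁻⁸ = 10590 N = 10.59 kN.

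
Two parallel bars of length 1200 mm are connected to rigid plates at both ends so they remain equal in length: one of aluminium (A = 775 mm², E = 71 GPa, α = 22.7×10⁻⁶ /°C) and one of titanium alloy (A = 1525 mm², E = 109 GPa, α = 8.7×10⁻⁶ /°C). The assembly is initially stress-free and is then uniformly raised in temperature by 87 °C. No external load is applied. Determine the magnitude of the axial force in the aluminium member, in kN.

P ≈ 50.4 kN (compressive in the aluminium)

The aluminium has the larger α, so on heating it would change length more than the titanium alloy if both were free. The rigid plates force a common final length, so the aluminium is put into compression and the titanium alloy into tension, with equal and opposite forces P (no external load).
Equating the net (thermal + elastic) strains gives |α₁ − α₂|·ΔT = P·[1/(A₁E₁) + 1/(A₂E₂)].
|α₁ − α₂|·ΔT = 14×10⁻⁶ × 87 = 0.001218.
1/(A₁E₁) + 1/(A₂E₂) = 1/(775×71×10³) + 1/(1525×109×10³) = 2.419×10⁻⁸ N⁻¹.
So P = 0.001218 / 2.419×10⁻⁸ = 50.35 kN.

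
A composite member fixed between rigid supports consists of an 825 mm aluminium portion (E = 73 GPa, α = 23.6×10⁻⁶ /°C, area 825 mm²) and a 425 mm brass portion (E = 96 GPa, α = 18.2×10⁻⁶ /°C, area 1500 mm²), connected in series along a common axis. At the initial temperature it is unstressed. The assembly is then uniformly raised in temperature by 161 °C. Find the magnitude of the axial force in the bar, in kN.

P ≈ 263 kN (compressive)

If the supports were absent, the total length change would be Σ αᵢΔT Lᵢ = 23.6×10⁻⁶×161×825 + 18.2×10⁻⁶×161×425 = 4.38 mm.
Since the ends are fixed, an axial force P builds up, equal in every segment, with P · Σ Lᵢ/(AᵢEᵢ) = δ_free.
The series flexibility is Σ Lᵢ/(AᵢEᵢ) = 825/(825×73×10³) + 425/(1500×96×10³) = 1.665×10⁻⁵ mm/N.
Hence P = δ_free / Σ(L/AE) = 4.38/1.665×10⁻⁵ = 263.1 kN (compressive).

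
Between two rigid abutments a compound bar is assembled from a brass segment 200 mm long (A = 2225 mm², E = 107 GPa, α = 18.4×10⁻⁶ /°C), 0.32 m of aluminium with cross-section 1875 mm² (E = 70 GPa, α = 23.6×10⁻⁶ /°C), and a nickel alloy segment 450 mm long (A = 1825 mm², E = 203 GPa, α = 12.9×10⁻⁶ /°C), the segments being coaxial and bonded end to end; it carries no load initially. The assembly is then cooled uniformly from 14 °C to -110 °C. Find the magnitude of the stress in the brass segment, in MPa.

σ ≈ 211 MPa (tensile)

With the walls removed the bar would change length by δ_free = Σ αᵢΔT Lᵢ = 18.4×10⁻⁶×124×200 + 23.6×10⁻⁶×124×320 + 12.9×10⁻⁶×124×450 = 2.113 mm.
The rigid supports impose zero overall length change; the single axial force P common to all segments must satisfy P Σ Lᵢ/(AᵢEᵢ) = δ_free.
The series flexibility is Σ Lᵢ/(AᵢEᵢ) = 200/(2225×107×10³) + 320/(1875×70×10³) + 450/(1825×203×10³) = 4.493×10⁻⁶ mm/N.
So P = 2.113 / 4.493×10⁻⁶ = 470.2 kN, tensile.
σ_{brass} = P / A = 470200 / 2225 = 211.3 MPa.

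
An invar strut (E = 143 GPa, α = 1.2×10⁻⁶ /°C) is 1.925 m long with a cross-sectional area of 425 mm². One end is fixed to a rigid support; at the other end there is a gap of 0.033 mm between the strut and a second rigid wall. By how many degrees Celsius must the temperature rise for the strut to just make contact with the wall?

ΔT ≈ 14.3 °C

The gap closes when αΔT L = 0.033 mm, since the strut is still unstressed at that instant.
ΔT = 0.033 / (1.2×10⁻⁶ × 1925) = 14.29 °C.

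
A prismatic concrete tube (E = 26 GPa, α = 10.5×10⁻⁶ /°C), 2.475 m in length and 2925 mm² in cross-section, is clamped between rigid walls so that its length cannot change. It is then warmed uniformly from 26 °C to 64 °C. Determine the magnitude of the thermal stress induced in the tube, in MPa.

σ ≈ 10.4 MPa (compressive)

With length fixed, the mechanical strain must cancel the thermal strain αΔT = 10.5×10⁻⁶ × 38 = 399×10⁻⁶.
σ = EαΔT = 26×10³ × 10.5×10⁻⁶ × 38 = 10.37 MPa (compressive; the tube is trying to expand).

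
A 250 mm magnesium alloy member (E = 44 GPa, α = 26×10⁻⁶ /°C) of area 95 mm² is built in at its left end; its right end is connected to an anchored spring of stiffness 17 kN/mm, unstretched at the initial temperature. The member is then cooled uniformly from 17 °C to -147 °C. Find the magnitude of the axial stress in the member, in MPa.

The unrestrained thermal change is αΔT L = 26×10⁻⁶ × 164 × 250 = 1.066 mm.
Let P be the tensile force in the spring. The member extends elastically by PL/(AE) and the spring stretches by P/k; together these equal δ_free.
P [ L/(AE) + 1/k ] = δ_free → P [ 250/(95×44×10³) + 1/(17×10³) ] = 1.066.
P = 1.066 / 0.0001186 = 8986 N.
σ = P/A = 8986/95 = 94.59 MPa.

σ ≈ 94.6 MPa (tensile)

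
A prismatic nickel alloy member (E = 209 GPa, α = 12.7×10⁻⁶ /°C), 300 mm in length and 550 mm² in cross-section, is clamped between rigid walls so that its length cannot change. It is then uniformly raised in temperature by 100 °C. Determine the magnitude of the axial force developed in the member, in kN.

P ≈ 146 kN (compressive)

The ends cannot move, so σ = EαΔT = 209×10³ × 12.7×10⁻⁶ × 100 = 265.4 MPa.
Then P = σA = 265.4 × 550 mm² = 146 kN, compressive.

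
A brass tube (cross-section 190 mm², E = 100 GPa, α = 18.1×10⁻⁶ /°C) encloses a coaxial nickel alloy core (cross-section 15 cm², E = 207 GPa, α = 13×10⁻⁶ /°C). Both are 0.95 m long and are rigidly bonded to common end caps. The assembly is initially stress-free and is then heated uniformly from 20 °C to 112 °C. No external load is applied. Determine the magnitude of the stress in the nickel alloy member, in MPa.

Equilibrium of a rigid end plate with no external load gives equal and opposite internal forces ±P in the two members. Since α_{brass} > α_{nickel alloy}, heating drives the brass into compression and the nickel alloy into tension.
Setting the final lengths equal and cancelling L: (α₁ − α₂)ΔT = P/(A₁E₁) + P/(A₂E₂).
|α₁ − α₂|·ΔT = 5.1×10⁻⁶ × 92 = 0.0004692.
1/(A₁E₁) + 1/(A₂E₂) = 1/(190×100×10³) + 1/(1500×207×10³) = 5.585×10⁻⁸ N⁻¹.
P = 0.0004692 / 5.585×10⁻⁸ = 8401 N = 8.401 kN.
σ_{nickel alloy} = P/A₂ = 8401/1500 = 5.6 MPa, tensile.

σ ≈ 5.6 MPa (tensile)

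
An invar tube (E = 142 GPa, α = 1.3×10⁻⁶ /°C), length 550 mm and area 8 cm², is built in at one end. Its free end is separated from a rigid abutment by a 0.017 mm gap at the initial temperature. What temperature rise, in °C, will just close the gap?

ΔT ≈ 23.8 °C

The gap closes when αΔT L = 0.017 mm, since the tube is still unstressed at that instant.
So ΔT = g/(αL) = 0.017/(1.3×10⁻⁶ × 550) = 23.78 °C.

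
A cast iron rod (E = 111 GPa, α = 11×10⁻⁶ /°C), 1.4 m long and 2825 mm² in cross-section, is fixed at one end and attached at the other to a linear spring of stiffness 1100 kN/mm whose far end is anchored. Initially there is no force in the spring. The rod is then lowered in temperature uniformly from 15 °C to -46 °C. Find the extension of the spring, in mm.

δ ≈ 0.159 mm

If the spring were absent the rod would shorten by αΔT L = 11×10⁻⁶ × 61 × 1400 = 0.9394 mm.
Let P be the tensile force in the spring. The rod extends elastically by PL/(AE) and the spring stretches by P/k; together these equal δ_free.
P [ L/(AE) + 1/k ] = δ_free → P [ 1400/(2825×111×10³) + 1/(1100×10³) ] = 0.9394.
P = 0.9394 / 5.374×10⁻⁶ = 174800 N.
Spring extension = P/k = 174800/(1100×10³) = 0.1589 mm.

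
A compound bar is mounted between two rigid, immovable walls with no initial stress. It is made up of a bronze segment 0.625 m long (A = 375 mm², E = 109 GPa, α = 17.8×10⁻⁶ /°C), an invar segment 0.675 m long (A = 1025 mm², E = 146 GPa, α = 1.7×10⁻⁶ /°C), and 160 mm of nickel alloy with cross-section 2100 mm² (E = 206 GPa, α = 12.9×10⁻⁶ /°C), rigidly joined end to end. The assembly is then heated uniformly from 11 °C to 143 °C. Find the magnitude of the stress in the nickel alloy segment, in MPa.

With the walls removed the bar would change length by δ_free = Σ αᵢΔT Lᵢ = 17.8×10⁻⁶×132×625 + 1.7×10⁻⁶×132×675 + 12.9×10⁻⁶×132×160 = 1.892 mm.
The rigid supports impose zero overall length change; the single axial force P common to all segments must satisfy P Σ Lᵢ/(AᵢEᵢ) = δ_free.
The series flexibility is Σ Lᵢ/(AᵢEᵢ) = 625/(375×109×10³) + 675/(1025×146×10³) + 160/(2100×206×10³) = 2.017×10⁻⁵ mm/N.
So P = 1.892 / 2.017×10⁻⁵ = 93.82 kN, compressive.
σ_{nickel alloy} = P / A = 93820 / 2100 = 44.68 MPa.

σ ≈ 44.7 MPa (compressive)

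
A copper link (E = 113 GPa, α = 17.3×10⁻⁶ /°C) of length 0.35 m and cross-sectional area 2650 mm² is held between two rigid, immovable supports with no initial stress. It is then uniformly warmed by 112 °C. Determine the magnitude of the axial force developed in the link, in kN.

Full restraint means ε = 0, so the stress is σ = EαΔT = 113×10³ × 17.3×10⁻⁶ × 112 = 218.9 MPa.
Axial force P = σA = 218.9 × 2650 = 580200 N = 580.2 kN, compressive.

P ≈ 580 kN (compressive)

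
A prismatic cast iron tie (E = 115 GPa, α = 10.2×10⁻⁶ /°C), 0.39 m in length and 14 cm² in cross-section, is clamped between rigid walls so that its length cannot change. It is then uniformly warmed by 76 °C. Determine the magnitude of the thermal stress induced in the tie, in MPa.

With length fixed, the mechanical strain must cancel the thermal strain αΔT = 10.2×10⁻⁶ × 76 = 775.2×10⁻⁶.
The stress required to suppress this strain is σ = Eε = 115×10³ × 775.2×10⁻⁶ = 89.15 MPa, compressive since the tie is trying to expand.

σ ≈ 89.1 MPa (compressive)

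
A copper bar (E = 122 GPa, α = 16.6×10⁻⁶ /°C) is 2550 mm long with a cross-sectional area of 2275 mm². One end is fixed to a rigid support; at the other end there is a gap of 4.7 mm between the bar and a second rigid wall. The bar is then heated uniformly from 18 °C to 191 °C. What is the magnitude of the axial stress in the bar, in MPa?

σ ≈ 125 MPa (compressive)

Unrestrained expansion: δ_free = αΔT L = 16.6×10⁻⁶ × 173 × 2550 = 7.323 mm.
After closing the 4.7 mm clearance, 7.323 − 4.7 = 2.623 mm of expansion remains to be suppressed by the wall.
So σ = E(δ_free − g)/L = 122×10³ × 2.623/2550 = 125.5 MPa.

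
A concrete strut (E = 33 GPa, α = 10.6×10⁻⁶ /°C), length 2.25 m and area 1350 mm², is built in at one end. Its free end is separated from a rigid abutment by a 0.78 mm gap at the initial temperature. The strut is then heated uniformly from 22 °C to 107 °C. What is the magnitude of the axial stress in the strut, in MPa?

σ ≈ 18.3 MPa (compressive)

Unrestrained expansion: δ_free = αΔT L = 10.6×10⁻⁶ × 85 × 2250 = 2.027 mm.
After closing the 0.78 mm clearance, 2.027 − 0.78 = 1.247 mm of expansion remains to be suppressed by the wall.
So σ = E(δ_free − g)/L = 33×10³ × 1.247/2250 = 18.29 MPa.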